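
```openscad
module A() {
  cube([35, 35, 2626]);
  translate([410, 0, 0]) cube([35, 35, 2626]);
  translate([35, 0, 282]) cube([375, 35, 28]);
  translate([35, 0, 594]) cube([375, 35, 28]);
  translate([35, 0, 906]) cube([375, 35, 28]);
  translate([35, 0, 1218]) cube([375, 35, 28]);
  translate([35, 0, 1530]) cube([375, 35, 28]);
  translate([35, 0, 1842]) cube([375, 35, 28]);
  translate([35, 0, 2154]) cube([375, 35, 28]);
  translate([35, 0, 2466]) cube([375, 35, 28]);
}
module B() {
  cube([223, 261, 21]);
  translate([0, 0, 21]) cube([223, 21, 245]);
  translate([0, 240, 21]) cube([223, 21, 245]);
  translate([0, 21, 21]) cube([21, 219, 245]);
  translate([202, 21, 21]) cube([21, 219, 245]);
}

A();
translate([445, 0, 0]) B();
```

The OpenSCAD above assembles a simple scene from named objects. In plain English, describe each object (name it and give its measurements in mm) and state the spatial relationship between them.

A is a straight ladder. Two 35×35 mm vertical rails, 2626 mm tall, stand 445 mm apart (outside-to-outside) with their front faces coplanar on the −y side. 8 rungs, each 35 mm deep and 28 mm tall, span between the inner faces of the rails, front faces flush with the rails. The lowest rung's underside is at z = 282 mm and rungs are spaced 312 mm apart (underside to underside).

B is an open storage box with external size 223×261×266 mm and wall thickness 21 mm (the base is also 21 mm thick). The base covers the whole footprint; the four walls stand on the base, with the y-facing walls full-width and the x-facing walls fitting between their inner faces.

The open box is against the ladder's +x side, with their −y faces flush.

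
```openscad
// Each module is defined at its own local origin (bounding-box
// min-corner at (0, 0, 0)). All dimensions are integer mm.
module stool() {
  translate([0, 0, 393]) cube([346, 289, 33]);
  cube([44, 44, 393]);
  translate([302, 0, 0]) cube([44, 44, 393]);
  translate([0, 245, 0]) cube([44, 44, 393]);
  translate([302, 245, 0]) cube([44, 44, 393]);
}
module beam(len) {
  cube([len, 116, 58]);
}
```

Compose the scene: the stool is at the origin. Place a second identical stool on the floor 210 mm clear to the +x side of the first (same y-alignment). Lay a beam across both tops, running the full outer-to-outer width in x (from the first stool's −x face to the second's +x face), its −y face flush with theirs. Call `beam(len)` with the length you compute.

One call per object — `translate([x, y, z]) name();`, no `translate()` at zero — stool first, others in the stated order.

stool();
translate([556, 0, 0]) stool();
translate([0, 0, 426]) beam(902);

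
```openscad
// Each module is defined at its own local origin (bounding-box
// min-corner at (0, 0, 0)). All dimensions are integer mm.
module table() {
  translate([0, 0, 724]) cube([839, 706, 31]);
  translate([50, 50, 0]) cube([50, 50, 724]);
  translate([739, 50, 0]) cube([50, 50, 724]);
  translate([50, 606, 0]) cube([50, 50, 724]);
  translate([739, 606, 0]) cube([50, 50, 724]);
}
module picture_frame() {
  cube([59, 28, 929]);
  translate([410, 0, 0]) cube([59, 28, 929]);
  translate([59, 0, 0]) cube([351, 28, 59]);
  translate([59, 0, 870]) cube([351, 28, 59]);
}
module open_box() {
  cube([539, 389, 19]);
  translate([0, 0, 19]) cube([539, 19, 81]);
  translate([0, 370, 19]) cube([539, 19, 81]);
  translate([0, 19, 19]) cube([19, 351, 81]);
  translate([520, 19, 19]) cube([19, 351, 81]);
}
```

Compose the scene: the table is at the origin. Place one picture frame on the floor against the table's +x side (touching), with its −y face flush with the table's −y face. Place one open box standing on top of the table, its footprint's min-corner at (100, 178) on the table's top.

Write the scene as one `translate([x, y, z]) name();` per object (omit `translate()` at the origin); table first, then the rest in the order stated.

table();
translate([839, 0, 0]) picture_frame();
translate([100, 178, 755]) open_box();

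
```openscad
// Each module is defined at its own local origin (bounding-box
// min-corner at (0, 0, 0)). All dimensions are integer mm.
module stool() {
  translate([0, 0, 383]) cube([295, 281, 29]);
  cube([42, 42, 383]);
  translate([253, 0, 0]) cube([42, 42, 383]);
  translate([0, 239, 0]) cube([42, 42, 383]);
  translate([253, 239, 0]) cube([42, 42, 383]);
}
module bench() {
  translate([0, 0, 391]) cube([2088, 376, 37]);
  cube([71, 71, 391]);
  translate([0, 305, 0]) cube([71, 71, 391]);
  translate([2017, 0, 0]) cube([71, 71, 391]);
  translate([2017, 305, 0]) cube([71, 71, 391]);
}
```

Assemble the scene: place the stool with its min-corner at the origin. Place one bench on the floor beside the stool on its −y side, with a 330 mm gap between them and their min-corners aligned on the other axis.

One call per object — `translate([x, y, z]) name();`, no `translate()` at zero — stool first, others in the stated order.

stool();
translate([0, -706, 0]) bench();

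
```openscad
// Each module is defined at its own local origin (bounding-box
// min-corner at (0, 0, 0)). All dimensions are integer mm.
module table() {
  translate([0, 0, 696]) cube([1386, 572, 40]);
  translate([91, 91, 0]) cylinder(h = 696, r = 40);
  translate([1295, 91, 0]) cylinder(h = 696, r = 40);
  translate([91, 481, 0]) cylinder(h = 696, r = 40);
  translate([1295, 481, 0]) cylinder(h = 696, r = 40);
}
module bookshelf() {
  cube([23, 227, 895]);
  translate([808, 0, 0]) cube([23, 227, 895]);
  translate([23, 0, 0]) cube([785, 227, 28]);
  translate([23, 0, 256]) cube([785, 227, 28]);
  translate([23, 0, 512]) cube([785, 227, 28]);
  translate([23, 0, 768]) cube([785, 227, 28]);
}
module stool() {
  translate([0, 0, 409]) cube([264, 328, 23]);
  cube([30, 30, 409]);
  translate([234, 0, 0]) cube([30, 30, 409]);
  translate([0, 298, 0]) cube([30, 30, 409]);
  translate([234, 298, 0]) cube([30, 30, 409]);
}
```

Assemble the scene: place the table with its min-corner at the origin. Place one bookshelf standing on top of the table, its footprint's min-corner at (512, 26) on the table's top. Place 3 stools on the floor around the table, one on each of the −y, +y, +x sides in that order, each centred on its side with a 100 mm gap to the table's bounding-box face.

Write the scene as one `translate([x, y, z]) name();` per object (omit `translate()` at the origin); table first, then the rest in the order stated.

table();
translate([512, 26, 736]) bookshelf();
translate([561, -428, 0]) stool();
translate([561, 672, 0]) stool();
translate([1486, 122, 0]) stool();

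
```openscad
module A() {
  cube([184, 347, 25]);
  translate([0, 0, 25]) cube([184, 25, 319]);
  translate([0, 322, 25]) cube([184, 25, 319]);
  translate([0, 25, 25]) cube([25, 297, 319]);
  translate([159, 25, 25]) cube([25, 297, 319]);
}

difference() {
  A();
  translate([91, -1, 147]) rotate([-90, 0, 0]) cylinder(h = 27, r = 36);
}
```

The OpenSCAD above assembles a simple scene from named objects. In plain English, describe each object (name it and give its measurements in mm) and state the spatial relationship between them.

A is an open storage box with external size 184×347×344 mm and wall thickness 25 mm (the base is also 25 mm thick). The base covers the whole footprint; the four walls stand on the base, with the y-facing walls full-width and the x-facing walls fitting between their inner faces.

The open box has a circular hole of radius 36 mm through its front wall, centred at (x = 91, z = 147).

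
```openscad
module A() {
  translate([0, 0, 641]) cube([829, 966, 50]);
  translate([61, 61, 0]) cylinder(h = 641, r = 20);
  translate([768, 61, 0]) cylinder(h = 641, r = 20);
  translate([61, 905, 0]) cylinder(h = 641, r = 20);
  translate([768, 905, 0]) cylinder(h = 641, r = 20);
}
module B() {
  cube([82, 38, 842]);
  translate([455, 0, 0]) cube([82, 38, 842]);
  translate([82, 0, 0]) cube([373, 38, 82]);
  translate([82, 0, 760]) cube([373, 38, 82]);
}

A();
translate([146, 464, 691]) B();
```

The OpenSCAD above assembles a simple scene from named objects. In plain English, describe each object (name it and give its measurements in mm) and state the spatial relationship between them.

A is a rectangular dining table. The top is 829×966×50 mm with its upper surface at z = 691 mm. It stands on four round legs of 40 mm diameter, each leg's bounding box inset 41 mm from the nearest pair of top edges, running from the floor to the underside of the top.

B is a picture frame with a 373×678 mm rectangular opening (x by z) and a uniform 82 mm border on every side. Frame depth is 38 mm along y. It is built from two vertical stiles running the full outside height and two horizontal rails spanning the gap between the stiles.

The picture frame is on top of the table, centred.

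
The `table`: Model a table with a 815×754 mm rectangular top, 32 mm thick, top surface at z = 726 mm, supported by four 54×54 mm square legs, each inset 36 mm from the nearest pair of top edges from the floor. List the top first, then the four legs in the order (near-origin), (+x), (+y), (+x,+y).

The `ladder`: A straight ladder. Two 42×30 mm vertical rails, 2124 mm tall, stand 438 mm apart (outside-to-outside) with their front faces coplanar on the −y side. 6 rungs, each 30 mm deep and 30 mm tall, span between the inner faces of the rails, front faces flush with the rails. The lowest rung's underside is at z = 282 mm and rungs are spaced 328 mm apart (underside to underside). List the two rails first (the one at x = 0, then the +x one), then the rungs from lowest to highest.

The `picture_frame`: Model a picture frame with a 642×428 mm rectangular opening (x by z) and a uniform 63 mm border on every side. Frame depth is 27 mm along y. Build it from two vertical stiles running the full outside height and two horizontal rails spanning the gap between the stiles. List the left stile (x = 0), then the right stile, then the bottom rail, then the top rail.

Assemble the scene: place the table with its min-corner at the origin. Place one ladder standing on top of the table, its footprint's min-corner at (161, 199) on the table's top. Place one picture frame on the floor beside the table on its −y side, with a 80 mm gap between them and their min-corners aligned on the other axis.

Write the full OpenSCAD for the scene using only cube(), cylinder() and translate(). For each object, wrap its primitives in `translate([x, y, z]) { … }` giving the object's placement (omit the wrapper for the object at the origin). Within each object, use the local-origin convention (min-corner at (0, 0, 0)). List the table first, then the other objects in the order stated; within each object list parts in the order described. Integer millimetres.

translate([0, 0, 694]) cube([815, 754, 32]);
translate([36, 36, 0]) cube([54, 54, 694]);
translate([725, 36, 0]) cube([54, 54, 694]);
translate([36, 664, 0]) cube([54, 54, 694]);
translate([725, 664, 0]) cube([54, 54, 694]);
translate([161, 199, 726]) {
  cube([42, 30, 2124]);
  translate([396, 0, 0]) cube([42, 30, 2124]);
  translate([42, 0, 282]) cube([354, 30, 30]);
  translate([42, 0, 610]) cube([354, 30, 30]);
  translate([42, 0, 938]) cube([354, 30, 30]);
  translate([42, 0, 1266]) cube([354, 30, 30]);
  translate([42, 0, 1594]) cube([354, 30, 30]);
  translate([42, 0, 1922]) cube([354, 30, 30]);
}
translate([0, -107, 0]) {
  cube([63, 27, 554]);
  translate([705, 0, 0]) cube([63, 27, 554]);
  translate([63, 0, 0]) cube([642, 27, 63]);
  translate([63, 0, 491]) cube([642, 27, 63]);
}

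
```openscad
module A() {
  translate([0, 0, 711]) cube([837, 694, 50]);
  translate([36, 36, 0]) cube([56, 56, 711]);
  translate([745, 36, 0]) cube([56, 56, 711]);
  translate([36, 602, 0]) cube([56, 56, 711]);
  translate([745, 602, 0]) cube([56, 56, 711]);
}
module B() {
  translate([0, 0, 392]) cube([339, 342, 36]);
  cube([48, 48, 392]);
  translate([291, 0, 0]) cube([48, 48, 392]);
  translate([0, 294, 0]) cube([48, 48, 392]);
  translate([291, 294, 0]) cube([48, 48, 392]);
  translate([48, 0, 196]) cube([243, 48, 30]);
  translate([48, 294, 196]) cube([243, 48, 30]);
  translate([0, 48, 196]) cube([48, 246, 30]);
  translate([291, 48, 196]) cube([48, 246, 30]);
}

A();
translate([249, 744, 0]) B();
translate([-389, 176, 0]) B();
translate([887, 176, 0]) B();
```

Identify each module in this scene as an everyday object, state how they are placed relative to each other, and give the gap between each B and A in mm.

A is a table. B is a stool. Three stools sit around the table at the +y, −x, +x sides. The gap between each stool and the table is 50 mm.

Each stool's nearest face is 50 mm from the table's bounding box.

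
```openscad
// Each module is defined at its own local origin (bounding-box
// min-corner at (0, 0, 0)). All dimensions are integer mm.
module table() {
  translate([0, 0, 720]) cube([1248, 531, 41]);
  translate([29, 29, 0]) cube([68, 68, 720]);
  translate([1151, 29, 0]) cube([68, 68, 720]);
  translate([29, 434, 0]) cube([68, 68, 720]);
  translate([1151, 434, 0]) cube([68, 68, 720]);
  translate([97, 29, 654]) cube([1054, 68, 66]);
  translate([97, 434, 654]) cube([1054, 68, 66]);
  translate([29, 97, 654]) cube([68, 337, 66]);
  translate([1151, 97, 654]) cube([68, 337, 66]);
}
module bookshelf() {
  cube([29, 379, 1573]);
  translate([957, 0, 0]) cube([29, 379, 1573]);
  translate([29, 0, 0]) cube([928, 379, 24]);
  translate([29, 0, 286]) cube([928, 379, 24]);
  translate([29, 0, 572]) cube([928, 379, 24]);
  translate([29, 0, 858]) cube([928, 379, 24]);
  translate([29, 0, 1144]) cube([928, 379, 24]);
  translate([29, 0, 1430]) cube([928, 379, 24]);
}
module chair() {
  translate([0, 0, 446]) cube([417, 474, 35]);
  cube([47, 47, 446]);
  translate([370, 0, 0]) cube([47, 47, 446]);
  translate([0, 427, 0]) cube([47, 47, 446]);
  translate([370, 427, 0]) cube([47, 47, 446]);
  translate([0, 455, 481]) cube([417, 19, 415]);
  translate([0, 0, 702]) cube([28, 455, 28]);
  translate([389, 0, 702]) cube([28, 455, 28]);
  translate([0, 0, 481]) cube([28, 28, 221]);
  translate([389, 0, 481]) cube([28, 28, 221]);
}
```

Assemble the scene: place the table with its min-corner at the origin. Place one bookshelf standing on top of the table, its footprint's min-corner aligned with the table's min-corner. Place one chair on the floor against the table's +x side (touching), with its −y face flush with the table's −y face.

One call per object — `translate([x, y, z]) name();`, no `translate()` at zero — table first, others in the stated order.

table();
translate([0, 0, 761]) bookshelf();
translate([1248, 0, 0]) chair();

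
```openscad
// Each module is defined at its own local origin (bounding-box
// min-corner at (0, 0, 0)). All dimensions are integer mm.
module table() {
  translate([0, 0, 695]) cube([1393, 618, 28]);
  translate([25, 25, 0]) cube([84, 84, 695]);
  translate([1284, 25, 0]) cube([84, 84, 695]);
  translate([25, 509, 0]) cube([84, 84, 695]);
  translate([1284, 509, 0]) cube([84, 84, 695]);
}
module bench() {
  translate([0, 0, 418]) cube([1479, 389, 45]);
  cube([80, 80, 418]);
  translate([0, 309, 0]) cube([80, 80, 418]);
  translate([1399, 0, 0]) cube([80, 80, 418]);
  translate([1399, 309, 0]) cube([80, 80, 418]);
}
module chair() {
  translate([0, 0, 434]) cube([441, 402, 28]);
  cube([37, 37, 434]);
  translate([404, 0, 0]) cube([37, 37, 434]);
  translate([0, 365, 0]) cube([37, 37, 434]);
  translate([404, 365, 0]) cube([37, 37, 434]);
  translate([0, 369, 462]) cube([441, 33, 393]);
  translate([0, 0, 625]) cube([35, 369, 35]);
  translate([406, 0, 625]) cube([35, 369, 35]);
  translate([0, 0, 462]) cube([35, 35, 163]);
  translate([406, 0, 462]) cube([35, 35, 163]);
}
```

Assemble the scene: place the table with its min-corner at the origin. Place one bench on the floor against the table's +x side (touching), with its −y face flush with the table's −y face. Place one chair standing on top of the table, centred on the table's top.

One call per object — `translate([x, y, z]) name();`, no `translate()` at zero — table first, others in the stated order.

table();
translate([1393, 0, 0]) bench();
translate([476, 108, 723]) chair();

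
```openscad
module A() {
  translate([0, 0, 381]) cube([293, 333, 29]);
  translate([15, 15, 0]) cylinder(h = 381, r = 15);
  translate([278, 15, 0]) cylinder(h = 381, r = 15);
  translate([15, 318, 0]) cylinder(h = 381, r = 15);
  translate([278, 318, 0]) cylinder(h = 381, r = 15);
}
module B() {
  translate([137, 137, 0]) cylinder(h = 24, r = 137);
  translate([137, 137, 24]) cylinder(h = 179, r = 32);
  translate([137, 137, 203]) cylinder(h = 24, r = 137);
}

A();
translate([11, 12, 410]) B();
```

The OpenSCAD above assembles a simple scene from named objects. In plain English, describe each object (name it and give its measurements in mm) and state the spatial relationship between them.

A is a simple wooden stool: a rectangular seat 293 mm (x) by 333 mm (y), 29 mm thick, top face at z = 410 mm, on four round legs, each 30 mm in diameter. The legs rest on z = 0, each leg's axis is inset half a diameter from the nearest pair of seat edges (so the leg's bounding box is flush with the corner).

B is a spool: two coaxial disc flanges of radius 137 mm and thickness 24 mm, joined by a core cylinder of radius 32 mm and height 179 mm. The lower flange rests on z = 0 and the three cylinders share a vertical axis.

The spool is on top of the stool.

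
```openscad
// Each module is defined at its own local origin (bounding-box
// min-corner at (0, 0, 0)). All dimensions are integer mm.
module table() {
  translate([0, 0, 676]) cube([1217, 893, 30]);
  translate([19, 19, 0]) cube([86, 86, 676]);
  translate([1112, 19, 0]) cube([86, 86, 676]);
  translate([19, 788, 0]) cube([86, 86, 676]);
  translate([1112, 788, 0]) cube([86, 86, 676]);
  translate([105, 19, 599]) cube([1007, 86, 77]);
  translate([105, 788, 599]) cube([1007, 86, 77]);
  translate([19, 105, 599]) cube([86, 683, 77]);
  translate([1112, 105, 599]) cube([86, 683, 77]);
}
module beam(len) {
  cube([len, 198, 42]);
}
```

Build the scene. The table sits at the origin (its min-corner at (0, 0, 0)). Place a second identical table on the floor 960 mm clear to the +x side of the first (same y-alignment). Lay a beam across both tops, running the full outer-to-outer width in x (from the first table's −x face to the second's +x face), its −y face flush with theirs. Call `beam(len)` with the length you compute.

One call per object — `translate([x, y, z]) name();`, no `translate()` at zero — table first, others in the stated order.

table();
translate([2177, 0, 0]) table();
translate([0, 0, 706]) beam(3394);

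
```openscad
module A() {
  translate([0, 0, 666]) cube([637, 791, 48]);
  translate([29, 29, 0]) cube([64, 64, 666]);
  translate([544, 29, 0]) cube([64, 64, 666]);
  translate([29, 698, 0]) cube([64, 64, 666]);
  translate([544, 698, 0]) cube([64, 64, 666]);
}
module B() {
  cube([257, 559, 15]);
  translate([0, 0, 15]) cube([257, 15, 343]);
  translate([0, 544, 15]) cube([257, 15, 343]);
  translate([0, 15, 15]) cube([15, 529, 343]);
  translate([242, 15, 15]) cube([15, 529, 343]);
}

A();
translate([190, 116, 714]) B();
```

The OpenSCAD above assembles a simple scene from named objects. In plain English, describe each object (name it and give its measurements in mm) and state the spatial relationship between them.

A is a table: top 637 mm (x) × 791 mm (y), 48 mm thick, upper face at z = 714 mm, on four 64×64 mm square legs, each inset 29 mm from the nearest pair of top edges, running from z = 0 to the bottom of the top.

B is an open storage box with external size 257×559×358 mm and wall thickness 15 mm (the base is also 15 mm thick). The base covers the whole footprint; the four walls stand on the base, with the y-facing walls full-width and the x-facing walls fitting between their inner faces.

The open box is on top of the table, centred.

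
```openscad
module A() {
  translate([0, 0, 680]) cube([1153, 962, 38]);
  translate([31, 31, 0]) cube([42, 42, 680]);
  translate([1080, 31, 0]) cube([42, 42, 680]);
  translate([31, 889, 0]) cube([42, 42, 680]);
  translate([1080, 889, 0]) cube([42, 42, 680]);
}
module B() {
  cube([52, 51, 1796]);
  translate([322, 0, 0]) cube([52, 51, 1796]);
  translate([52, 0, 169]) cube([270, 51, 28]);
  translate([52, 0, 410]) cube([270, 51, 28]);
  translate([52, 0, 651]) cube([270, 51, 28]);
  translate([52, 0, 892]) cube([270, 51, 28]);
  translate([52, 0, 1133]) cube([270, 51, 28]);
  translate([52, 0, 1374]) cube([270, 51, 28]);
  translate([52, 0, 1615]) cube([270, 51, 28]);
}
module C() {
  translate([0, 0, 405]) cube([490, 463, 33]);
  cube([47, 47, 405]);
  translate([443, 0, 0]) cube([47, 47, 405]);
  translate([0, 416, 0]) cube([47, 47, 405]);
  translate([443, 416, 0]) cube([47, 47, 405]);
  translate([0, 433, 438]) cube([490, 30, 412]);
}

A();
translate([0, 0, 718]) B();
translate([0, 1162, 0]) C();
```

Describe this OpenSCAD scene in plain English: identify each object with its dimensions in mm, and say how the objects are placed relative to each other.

A is a rectangular dining table. The top is 1153×962×38 mm with its upper surface at z = 718 mm. It stands on four 42×42 mm square legs, each inset 31 mm from the nearest pair of top edges, running from the floor to the underside of the top.

B is a straight ladder. Two 52×51 mm vertical rails, 1796 mm tall, stand 374 mm apart (outside-to-outside) with their front faces coplanar on the −y side. 7 rungs, each 51 mm deep and 28 mm tall, span between the inner faces of the rails, front faces flush with the rails. The lowest rung's underside is at z = 169 mm and rungs are spaced 241 mm apart (underside to underside).

C is a chair. The seat is a 490×463×33 mm slab with its top at z = 438 mm, on four 47×47 mm corner legs (flush with the seat edges, standing on z = 0). A flat backrest 30 mm thick, 412 mm tall, spans the full seat width and rises from the seat top along its +y edge, rear face flush with the rear of the seat.

The ladder is on top of the table. The chair is on the floor beside the table on its +y side.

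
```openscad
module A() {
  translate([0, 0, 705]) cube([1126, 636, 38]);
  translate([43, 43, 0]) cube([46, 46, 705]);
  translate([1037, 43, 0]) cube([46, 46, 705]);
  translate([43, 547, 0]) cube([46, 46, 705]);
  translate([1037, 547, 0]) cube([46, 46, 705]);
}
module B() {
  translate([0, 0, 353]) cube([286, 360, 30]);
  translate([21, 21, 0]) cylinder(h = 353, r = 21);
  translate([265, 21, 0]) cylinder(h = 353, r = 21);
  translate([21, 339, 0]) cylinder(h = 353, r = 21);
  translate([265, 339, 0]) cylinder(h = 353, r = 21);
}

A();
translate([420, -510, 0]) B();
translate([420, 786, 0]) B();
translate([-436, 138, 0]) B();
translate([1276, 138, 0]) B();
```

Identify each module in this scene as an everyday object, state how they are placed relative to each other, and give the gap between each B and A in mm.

A is a table. B is a stool. Four stools sit around the table at the −y, +y, −x, +x sides. The gap between each stool and the table is 150 mm.

Each stool's nearest face is 150 mm from the table's bounding box.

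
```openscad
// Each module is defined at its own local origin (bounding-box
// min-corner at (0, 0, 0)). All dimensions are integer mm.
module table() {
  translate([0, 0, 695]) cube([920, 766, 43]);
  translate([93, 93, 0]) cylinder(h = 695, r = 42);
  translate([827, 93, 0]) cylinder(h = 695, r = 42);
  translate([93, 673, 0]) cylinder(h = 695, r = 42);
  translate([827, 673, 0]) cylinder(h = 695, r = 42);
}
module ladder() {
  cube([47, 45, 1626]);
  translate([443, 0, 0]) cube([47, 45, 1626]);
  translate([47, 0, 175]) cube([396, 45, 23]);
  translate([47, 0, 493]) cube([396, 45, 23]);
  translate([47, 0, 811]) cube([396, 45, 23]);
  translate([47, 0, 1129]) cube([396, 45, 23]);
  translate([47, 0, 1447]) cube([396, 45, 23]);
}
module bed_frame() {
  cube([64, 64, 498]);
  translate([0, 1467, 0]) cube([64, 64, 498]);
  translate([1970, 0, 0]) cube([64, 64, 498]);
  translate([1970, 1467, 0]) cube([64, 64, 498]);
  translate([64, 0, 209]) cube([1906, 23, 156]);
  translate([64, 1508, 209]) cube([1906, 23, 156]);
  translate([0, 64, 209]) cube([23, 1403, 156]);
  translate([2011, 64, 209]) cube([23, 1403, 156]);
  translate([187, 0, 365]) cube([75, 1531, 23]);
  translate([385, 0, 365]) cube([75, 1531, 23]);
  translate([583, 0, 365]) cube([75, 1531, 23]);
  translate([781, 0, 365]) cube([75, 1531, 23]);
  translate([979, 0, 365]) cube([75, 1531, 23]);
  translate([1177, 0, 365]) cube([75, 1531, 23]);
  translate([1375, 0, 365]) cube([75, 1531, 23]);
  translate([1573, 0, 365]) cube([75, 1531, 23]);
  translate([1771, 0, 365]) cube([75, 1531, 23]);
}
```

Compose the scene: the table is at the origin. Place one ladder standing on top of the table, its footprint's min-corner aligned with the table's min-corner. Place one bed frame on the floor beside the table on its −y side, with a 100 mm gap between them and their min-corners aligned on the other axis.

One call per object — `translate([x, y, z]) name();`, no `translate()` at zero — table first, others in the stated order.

table();
translate([0, 0, 738]) ladder();
translate([0, -1631, 0]) bed_frame();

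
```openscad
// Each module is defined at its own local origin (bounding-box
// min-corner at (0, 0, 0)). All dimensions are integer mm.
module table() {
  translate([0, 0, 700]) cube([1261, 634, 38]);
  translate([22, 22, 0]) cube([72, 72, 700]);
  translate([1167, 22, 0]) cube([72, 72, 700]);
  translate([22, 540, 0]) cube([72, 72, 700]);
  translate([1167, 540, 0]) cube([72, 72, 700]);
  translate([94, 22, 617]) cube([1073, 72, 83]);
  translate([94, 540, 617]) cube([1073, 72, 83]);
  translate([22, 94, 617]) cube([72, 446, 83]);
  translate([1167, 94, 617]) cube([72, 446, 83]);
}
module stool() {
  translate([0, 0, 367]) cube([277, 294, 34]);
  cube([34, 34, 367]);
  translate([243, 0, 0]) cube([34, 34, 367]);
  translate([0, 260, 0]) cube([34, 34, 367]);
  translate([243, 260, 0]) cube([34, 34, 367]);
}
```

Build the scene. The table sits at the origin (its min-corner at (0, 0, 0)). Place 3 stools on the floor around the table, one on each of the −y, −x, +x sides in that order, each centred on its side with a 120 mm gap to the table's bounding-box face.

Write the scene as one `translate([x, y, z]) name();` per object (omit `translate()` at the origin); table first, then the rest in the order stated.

table();
translate([492, -414, 0]) stool();
translate([-397, 170, 0]) stool();
translate([1381, 170, 0]) stool();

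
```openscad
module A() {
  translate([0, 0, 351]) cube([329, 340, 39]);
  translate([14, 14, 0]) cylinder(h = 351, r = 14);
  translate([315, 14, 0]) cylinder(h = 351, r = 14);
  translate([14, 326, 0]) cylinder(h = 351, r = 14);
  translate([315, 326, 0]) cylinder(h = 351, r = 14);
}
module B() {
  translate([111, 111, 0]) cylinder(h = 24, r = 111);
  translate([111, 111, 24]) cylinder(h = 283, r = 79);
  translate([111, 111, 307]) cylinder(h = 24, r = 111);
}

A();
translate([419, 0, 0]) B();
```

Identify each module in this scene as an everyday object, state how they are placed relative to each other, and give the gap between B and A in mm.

The spool's nearest face is 90 mm from the stool's +x face.

A is a stool. B is a spool. The spool is on the floor beside the stool on its +x side. The gap between the spool and the stool is 90 mm.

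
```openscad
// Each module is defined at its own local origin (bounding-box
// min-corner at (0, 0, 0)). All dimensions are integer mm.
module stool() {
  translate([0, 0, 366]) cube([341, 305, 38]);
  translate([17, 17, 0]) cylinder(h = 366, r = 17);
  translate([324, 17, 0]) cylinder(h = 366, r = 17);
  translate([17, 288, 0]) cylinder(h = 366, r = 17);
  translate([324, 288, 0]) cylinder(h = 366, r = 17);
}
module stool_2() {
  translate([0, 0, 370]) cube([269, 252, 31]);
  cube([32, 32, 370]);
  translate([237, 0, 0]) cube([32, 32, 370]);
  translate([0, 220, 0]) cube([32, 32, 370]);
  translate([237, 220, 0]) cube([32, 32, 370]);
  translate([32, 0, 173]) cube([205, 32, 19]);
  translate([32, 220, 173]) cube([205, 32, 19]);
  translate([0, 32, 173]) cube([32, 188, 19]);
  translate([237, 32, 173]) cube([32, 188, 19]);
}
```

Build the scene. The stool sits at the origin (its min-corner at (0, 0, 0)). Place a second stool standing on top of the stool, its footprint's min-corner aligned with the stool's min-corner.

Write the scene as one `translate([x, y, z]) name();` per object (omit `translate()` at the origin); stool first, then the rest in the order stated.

stool();
translate([0, 0, 404]) stool_2();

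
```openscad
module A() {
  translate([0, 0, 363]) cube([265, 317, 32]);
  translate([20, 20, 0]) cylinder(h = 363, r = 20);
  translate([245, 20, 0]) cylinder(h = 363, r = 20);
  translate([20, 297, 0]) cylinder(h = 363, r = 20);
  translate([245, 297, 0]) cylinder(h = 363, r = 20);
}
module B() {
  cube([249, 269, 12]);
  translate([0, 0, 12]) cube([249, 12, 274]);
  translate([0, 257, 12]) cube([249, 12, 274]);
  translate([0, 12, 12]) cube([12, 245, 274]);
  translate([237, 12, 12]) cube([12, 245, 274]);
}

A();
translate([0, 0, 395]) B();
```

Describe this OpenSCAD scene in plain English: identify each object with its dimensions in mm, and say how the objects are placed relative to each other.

A is a four-legged stool. The seat is a 265×317×32 mm slab whose top surface is at z = 395 mm; four round legs, each 40 mm in diameter, run from the floor (z = 0) to the underside of the seat, each leg's axis is inset half a diameter from the nearest pair of seat edges (so the leg's bounding box is flush with the corner).

B is an open storage box with external size 249×269×286 mm and wall thickness 12 mm (the base is also 12 mm thick). The base covers the whole footprint; the four walls stand on the base, with the y-facing walls full-width and the x-facing walls fitting between their inner faces.

The open box is on top of the stool.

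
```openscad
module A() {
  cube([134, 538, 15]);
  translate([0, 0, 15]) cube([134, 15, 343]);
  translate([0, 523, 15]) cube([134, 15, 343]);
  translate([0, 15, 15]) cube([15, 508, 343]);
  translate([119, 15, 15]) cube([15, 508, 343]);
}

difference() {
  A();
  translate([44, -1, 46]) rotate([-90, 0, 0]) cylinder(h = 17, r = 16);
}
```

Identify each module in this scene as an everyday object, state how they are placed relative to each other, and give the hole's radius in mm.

The subtracted cylinder has r = 16 mm.

A is an open box. The open box has a circular hole through its front wall. The hole's radius is 16 mm.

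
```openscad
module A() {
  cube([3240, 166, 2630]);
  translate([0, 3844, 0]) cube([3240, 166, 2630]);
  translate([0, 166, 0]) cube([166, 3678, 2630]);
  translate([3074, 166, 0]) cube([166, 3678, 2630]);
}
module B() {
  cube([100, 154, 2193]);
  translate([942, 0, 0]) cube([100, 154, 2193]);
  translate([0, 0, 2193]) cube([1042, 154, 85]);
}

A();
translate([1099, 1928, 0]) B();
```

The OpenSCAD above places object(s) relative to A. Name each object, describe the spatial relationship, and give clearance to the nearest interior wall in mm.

A is a house frame. B is a door frame. The door frame sits inside the house frame, centred. The clearance to the nearest interior wall is 933 mm.

Clearances: x = 933, y = 1762; minimum 933 mm.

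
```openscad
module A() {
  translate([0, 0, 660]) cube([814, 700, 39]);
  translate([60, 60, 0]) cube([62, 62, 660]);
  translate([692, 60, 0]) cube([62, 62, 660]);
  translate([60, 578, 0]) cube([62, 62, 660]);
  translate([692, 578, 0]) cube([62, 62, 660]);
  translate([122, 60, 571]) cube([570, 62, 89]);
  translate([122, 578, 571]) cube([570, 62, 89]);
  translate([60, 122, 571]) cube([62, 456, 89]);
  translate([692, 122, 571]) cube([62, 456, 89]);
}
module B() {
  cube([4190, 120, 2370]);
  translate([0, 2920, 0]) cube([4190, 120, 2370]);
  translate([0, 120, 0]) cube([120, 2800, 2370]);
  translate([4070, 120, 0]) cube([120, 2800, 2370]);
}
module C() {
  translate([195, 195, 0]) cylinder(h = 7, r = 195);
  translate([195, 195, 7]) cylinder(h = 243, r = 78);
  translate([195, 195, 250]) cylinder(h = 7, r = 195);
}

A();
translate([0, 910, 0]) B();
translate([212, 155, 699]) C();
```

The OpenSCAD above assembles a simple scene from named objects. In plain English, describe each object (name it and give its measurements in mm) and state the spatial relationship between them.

A is a table: top 814 mm (x) × 700 mm (y), 39 mm thick, upper face at z = 699 mm, on four 62×62 mm square legs, each inset 60 mm from the nearest pair of top edges, running from z = 0 to the bottom of the top. Four apron rails, 62 mm thick and 89 mm tall, run between adjacent legs with their top edges flush with the underside of the top and their outer faces flush with the legs' outer faces.

B is a box-shaped house frame (walls only): outside footprint 4190×3040 mm, wall height 2370 mm, wall thickness 120 mm. The two y-facing walls run the full x-width; the two x-facing walls fit between the inner faces of the y-facing walls.

C is a spool: two coaxial disc flanges of radius 195 mm and thickness 7 mm, joined by a core cylinder of radius 78 mm and height 243 mm. The lower flange rests on z = 0 and the three cylinders share a vertical axis.

The house frame is on the floor beside the table on its +y side. The spool is on top of the table, centred.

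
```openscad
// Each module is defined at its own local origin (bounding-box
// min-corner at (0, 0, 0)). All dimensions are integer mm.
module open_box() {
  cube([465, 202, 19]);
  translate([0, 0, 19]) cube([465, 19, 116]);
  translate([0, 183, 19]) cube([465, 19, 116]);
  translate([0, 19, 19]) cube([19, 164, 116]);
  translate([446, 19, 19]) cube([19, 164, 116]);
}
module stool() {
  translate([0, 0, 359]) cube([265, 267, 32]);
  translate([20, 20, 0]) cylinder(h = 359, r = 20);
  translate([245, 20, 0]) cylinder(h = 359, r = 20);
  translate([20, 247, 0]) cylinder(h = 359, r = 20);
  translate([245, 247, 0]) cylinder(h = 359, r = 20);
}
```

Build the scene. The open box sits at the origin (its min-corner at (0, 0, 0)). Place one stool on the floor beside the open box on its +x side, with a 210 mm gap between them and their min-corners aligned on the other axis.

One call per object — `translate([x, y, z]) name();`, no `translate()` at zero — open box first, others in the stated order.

open_box();
translate([675, 0, 0]) stool();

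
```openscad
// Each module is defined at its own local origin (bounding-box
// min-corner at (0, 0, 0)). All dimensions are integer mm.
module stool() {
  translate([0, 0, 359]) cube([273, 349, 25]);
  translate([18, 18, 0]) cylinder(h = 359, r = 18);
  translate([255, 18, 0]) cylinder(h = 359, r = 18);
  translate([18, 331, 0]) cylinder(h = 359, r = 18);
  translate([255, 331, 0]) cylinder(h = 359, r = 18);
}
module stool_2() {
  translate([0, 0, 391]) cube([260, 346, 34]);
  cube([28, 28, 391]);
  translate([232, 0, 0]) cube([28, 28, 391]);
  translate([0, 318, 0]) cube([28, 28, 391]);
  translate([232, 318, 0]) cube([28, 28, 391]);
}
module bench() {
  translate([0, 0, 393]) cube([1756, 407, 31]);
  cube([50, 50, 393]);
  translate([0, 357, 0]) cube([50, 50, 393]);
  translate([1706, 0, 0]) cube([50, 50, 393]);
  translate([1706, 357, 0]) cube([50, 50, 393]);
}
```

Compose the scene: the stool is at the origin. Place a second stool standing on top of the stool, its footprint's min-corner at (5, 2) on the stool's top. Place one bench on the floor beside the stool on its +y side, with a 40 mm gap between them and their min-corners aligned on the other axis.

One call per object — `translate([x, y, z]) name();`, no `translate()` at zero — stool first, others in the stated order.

stool();
translate([5, 2, 384]) stool_2();
translate([0, 389, 0]) bench();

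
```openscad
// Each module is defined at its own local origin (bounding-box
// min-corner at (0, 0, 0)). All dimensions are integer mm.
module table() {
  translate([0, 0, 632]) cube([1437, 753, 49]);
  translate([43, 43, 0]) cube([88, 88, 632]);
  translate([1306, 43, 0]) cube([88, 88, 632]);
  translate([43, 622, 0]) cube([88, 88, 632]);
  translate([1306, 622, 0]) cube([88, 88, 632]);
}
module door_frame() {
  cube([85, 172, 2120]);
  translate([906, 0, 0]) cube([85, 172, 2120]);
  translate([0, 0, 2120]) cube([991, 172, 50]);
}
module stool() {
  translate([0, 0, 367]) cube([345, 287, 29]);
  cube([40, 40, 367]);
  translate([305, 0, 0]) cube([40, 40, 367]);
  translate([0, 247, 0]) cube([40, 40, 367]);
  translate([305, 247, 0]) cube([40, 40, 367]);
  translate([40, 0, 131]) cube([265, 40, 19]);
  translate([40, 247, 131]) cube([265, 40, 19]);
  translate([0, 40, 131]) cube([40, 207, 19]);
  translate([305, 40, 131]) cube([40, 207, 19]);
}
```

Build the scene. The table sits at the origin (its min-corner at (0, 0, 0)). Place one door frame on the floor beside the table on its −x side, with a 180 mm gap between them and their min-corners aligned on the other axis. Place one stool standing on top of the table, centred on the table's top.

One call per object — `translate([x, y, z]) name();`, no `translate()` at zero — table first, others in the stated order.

table();
translate([-1171, 0, 0]) door_frame();
translate([546, 233, 681]) stool();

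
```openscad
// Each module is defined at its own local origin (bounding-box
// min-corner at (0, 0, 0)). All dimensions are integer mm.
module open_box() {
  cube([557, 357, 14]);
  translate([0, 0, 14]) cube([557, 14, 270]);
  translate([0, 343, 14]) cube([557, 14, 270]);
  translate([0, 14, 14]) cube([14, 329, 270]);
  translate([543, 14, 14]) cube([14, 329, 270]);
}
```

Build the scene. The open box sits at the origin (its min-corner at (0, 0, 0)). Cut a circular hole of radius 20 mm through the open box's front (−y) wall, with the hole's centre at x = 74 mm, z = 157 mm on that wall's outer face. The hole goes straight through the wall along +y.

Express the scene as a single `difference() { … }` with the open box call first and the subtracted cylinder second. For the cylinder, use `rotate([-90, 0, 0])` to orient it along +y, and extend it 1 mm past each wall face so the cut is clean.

difference() {
  open_box();
  translate([74, -1, 157]) rotate([-90, 0, 0]) cylinder(h = 16, r = 20);
}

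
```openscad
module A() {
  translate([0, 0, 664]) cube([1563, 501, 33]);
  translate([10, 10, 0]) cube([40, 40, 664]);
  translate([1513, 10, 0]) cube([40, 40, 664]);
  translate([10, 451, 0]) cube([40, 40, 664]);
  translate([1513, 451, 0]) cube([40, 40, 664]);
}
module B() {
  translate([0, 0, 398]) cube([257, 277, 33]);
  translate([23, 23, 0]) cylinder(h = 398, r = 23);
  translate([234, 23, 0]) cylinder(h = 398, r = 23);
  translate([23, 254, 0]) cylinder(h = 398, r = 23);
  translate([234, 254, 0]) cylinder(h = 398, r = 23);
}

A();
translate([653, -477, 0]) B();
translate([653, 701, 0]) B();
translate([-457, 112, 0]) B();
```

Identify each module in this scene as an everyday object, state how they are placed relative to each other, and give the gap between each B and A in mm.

Each stool's nearest face is 200 mm from the table's bounding box.

A is a table. B is a stool. Three stools sit around the table at the −y, +y, −x sides. The gap between each stool and the table is 200 mm.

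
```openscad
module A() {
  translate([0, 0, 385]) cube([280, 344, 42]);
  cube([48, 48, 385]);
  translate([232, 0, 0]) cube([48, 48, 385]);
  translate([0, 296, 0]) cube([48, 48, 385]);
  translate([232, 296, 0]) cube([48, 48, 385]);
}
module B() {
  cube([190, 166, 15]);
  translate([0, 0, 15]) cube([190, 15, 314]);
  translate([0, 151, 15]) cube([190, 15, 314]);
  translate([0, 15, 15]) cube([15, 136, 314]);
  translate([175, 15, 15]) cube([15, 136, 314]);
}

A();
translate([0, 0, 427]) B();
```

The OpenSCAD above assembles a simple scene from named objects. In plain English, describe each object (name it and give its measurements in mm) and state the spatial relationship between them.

A is a simple wooden stool: a rectangular seat 280 mm (x) by 344 mm (y), 42 mm thick, top face at z = 427 mm, on four square legs, each 48×48 mm in cross-section. The legs rest on z = 0, each flush with a corner of the seat.

B is an open storage box with external size 190×166×329 mm and wall thickness 15 mm (the base is also 15 mm thick). The base covers the whole footprint; the four walls stand on the base, with the y-facing walls full-width and the x-facing walls fitting between their inner faces.

The open box is on top of the stool.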